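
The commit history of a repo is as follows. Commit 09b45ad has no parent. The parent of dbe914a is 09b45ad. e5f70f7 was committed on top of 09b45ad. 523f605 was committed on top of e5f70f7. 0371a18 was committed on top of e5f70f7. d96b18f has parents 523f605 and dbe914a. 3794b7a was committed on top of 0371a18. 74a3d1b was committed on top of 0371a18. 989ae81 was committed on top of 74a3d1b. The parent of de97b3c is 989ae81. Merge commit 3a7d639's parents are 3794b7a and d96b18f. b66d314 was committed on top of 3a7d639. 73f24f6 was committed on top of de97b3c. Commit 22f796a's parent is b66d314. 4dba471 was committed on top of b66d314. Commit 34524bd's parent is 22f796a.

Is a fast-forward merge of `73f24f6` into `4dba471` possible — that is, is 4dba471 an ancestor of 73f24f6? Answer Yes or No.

A fast-forward from 4dba471 to 73f24f6 is possible iff 4dba471 is an ancestor of 73f24f6.
Ancestors of 73f24f6: {0371a18, 09b45ad, 73f24f6, 74a3d1b, 989ae81, de97b3c, e5f70f7}.
4dba471 is not among them, so fast-forward is not possible.

No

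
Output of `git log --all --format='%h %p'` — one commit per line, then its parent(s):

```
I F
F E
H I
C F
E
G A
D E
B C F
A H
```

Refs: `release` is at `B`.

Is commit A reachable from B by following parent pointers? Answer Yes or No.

No

Ancestors of B: {B, C, E, F}.
A is not in that set, so it is not an ancestor of B.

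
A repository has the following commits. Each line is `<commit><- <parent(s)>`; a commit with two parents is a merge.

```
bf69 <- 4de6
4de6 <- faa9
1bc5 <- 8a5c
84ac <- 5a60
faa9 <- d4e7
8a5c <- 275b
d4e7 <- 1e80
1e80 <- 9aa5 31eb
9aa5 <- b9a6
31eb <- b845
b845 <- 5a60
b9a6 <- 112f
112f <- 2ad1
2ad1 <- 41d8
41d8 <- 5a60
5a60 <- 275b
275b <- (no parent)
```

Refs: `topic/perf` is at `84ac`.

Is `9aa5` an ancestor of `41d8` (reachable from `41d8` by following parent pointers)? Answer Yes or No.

No

Ancestors of 41d8: {275b, 41d8, 5a60}.
9aa5 is not in that set, so it is not an ancestor of 41d8.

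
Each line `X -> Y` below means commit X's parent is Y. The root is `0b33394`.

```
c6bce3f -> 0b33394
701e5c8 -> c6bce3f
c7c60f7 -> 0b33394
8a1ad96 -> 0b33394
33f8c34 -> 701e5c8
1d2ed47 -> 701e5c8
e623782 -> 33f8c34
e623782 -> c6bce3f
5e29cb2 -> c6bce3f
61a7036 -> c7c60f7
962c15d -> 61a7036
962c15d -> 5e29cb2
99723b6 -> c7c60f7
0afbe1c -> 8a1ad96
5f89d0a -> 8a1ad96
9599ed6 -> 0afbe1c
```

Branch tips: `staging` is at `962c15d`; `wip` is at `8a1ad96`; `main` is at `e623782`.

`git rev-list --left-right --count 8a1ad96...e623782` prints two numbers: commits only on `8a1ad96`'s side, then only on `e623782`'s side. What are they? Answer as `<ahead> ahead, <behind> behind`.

Reachable from 8a1ad96: {0b33394, 8a1ad96}.
Reachable from e623782: {0b33394, 33f8c34, 701e5c8, c6bce3f, e623782}.
Only in 8a1ad96's history (ahead): {8a1ad96} — 1.
Only in e623782's history (behind): {33f8c34, 701e5c8, c6bce3f, e623782} — 4.

1 ahead, 4 behind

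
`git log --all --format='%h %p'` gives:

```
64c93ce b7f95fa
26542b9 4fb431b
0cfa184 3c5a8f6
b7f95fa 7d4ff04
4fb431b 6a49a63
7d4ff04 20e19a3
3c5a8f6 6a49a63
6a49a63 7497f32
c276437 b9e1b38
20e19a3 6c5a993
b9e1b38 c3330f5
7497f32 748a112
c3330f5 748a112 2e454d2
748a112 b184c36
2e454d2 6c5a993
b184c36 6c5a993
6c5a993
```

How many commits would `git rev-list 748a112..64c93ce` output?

Reachable from 64c93ce: {20e19a3, 64c93ce, 6c5a993, 7d4ff04, b7f95fa}.
Reachable from 748a112: {6c5a993, 748a112, b184c36}.
In 64c93ce's history but not 748a112's: {20e19a3, 64c93ce, 7d4ff04, b7f95fa} — 4 commits.

4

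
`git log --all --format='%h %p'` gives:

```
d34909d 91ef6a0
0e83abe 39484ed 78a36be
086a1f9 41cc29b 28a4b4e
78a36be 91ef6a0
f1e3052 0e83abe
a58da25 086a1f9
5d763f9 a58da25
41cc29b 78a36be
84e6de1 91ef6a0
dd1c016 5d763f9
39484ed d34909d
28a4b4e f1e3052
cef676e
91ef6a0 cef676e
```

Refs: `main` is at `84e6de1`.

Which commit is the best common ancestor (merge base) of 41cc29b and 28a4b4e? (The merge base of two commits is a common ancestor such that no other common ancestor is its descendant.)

Ancestors of 41cc29b: {41cc29b, 78a36be, 91ef6a0, cef676e}.
Ancestors of 28a4b4e: {0e83abe, 28a4b4e, 39484ed, 78a36be, 91ef6a0, cef676e, d34909d, f1e3052}.
Common ancestors: {78a36be, 91ef6a0, cef676e}.
Among these, 78a36be is not an ancestor of any other common ancestor — it is the merge base.

78a36be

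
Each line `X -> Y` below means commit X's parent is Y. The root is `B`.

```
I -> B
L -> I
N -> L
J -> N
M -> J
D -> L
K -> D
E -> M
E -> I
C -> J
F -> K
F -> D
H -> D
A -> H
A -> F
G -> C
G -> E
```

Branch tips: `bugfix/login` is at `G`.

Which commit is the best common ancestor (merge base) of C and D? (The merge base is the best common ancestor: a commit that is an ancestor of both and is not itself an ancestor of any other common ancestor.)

L

Ancestors of C: {B, C, I, J, L, N}.
Ancestors of D: {B, D, I, L}.
Common ancestors: {B, I, L}.
Among these, L is not an ancestor of any other common ancestor — it is the merge base.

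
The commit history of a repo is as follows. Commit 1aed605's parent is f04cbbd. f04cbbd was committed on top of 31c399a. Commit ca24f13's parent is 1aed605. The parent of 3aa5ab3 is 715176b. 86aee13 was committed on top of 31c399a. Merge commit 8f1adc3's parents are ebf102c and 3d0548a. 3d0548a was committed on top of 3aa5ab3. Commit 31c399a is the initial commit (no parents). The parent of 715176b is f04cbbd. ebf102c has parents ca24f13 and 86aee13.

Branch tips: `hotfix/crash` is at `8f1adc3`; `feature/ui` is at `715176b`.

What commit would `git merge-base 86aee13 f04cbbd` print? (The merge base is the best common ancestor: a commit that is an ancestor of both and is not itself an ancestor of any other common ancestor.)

31c399a

Ancestors of 86aee13: {31c399a, 86aee13}.
Ancestors of f04cbbd: {31c399a, f04cbbd}.
Common ancestors: {31c399a}.
The only common ancestor is 31c399a, so it is the merge base.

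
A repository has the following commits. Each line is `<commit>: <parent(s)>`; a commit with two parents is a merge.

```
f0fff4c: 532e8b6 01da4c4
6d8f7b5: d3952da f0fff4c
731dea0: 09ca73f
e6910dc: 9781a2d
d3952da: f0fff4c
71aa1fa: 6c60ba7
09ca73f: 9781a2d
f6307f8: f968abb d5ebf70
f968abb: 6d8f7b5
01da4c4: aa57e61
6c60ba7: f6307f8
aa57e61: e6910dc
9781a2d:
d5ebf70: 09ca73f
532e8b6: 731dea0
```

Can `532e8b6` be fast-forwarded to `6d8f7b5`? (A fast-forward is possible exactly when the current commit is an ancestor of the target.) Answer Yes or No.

A fast-forward from 532e8b6 to 6d8f7b5 is possible iff 532e8b6 is an ancestor of 6d8f7b5.
Ancestors of 6d8f7b5: {01da4c4, 09ca73f, 532e8b6, 6d8f7b5, 731dea0, 9781a2d, aa57e61, d3952da, e6910dc, f0fff4c}.
532e8b6 is among them, so fast-forward is possible.

Yes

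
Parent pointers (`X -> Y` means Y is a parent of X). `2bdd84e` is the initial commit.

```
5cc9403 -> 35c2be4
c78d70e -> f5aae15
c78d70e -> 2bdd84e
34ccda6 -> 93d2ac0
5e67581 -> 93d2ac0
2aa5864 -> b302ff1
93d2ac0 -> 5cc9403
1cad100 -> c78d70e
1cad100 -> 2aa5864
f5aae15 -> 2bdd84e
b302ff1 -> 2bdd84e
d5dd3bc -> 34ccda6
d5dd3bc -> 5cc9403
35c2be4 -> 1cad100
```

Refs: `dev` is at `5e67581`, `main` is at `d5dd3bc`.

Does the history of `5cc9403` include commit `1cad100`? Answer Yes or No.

Yes

Ancestors of 5cc9403 (commits reachable by following parents): {1cad100, 2aa5864, 2bdd84e, 35c2be4, 5cc9403, b302ff1, c78d70e, f5aae15}.
1cad100 is in that set, so it is an ancestor of 5cc9403.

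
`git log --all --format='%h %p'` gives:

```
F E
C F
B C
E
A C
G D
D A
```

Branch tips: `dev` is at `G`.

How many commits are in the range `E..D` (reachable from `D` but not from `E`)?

4

Reachable from D: {A, C, D, E, F}.
Reachable from E: {E}.
In D's history but not E's: {A, C, D, F} — 4 commits.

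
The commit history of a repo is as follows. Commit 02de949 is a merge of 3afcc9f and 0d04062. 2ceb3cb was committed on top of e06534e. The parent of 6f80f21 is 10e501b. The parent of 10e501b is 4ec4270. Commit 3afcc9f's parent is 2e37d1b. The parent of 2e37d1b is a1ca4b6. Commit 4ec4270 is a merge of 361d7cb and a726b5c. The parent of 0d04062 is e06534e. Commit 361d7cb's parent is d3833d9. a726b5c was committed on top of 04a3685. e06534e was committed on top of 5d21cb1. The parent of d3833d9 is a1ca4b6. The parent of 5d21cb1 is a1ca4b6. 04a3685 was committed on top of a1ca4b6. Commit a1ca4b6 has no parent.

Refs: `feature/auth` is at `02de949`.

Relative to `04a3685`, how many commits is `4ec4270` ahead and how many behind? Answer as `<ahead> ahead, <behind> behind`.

4 ahead, 0 behind

Reachable from 4ec4270: {04a3685, 361d7cb, 4ec4270, a1ca4b6, a726b5c, d3833d9}.
Reachable from 04a3685: {04a3685, a1ca4b6}.
Only in 4ec4270's history (ahead): {361d7cb, 4ec4270, a726b5c, d3833d9} — 4.
Only in 04a3685's history (behind): {} — 0.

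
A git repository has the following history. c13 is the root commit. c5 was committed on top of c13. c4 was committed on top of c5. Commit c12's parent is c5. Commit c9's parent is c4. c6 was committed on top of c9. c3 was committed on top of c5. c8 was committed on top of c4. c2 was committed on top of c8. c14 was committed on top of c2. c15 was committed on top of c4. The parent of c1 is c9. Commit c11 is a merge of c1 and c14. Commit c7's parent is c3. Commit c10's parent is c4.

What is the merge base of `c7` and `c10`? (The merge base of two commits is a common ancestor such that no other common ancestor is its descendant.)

c5

Ancestors of c7: {c13, c3, c5, c7}.
Ancestors of c10: {c10, c13, c4, c5}.
Common ancestors: {c13, c5}.
Among these, c5 is not an ancestor of any other common ancestor — it is the merge base.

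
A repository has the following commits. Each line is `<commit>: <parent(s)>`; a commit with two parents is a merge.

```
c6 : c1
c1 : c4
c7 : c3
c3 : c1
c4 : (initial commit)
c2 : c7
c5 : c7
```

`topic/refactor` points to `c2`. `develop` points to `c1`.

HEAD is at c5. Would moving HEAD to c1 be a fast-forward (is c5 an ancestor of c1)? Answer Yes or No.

A fast-forward from c5 to c1 is possible iff c5 is an ancestor of c1.
Ancestors of c1: {c1, c4}.
c5 is not among them, so fast-forward is not possible.

No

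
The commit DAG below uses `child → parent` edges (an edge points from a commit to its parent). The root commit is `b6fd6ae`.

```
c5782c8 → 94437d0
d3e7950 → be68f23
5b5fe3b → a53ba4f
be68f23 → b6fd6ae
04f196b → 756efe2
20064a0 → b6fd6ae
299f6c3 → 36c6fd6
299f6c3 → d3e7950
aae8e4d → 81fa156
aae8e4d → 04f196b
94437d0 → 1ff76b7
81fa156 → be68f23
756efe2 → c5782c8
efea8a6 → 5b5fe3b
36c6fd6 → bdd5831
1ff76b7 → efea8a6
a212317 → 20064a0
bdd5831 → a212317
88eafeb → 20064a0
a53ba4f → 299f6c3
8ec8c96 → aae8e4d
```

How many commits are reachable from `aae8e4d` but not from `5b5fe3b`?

8

Reachable from aae8e4d: {04f196b, 1ff76b7, 20064a0, 299f6c3, 36c6fd6, 5b5fe3b, 756efe2, 81fa156, 94437d0, a212317, a53ba4f, aae8e4d, b6fd6ae, bdd5831, be68f23, c5782c8, d3e7950, efea8a6}.
Reachable from 5b5fe3b: {20064a0, 299f6c3, 36c6fd6, 5b5fe3b, a212317, a53ba4f, b6fd6ae, bdd5831, be68f23, d3e7950}.
In aae8e4d's history but not 5b5fe3b's: {04f196b, 1ff76b7, 756efe2, 81fa156, 94437d0, aae8e4d, c5782c8, efea8a6} — 8 commits.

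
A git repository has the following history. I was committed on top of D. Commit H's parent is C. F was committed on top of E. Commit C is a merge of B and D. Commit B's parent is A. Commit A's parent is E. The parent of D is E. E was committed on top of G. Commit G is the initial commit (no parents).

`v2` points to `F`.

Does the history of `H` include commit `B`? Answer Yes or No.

Yes

Ancestors of H (commits reachable by following parents): {A, B, C, D, E, G, H}.
B is in that set, so it is an ancestor of H.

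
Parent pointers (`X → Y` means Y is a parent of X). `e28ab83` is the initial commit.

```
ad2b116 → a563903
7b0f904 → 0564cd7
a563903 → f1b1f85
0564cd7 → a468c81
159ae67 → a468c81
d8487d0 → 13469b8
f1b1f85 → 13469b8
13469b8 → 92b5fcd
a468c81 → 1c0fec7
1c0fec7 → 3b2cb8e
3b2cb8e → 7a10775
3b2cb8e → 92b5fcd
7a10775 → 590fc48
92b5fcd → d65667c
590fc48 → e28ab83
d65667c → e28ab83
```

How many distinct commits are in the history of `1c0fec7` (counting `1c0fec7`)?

Walking parent pointers from 1c0fec7: reachable set = {1c0fec7, 3b2cb8e, 590fc48, 7a10775, 92b5fcd, d65667c, e28ab83}.
That is 7 commits.

7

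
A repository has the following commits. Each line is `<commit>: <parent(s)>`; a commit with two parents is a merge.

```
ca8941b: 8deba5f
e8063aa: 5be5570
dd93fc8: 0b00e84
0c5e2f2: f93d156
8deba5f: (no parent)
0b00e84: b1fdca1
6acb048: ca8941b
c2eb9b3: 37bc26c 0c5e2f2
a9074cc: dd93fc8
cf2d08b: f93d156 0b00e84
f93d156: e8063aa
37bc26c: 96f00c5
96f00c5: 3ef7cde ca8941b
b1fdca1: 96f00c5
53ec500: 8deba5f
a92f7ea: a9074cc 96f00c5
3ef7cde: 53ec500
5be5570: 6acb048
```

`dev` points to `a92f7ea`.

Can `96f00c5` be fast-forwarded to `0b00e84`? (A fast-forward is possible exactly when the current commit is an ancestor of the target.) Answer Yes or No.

A fast-forward from 96f00c5 to 0b00e84 is possible iff 96f00c5 is an ancestor of 0b00e84.
Ancestors of 0b00e84: {0b00e84, 3ef7cde, 53ec500, 8deba5f, 96f00c5, b1fdca1, ca8941b}.
96f00c5 is among them, so fast-forward is possible.

Yes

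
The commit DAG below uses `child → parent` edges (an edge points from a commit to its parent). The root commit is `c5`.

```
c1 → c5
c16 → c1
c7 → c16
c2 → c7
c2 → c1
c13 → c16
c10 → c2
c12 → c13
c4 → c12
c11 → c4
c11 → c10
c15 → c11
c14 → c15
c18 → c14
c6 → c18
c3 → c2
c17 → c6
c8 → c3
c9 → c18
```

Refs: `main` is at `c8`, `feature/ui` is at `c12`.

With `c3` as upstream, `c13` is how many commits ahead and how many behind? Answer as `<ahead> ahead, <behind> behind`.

Reachable from c13: {c1, c13, c16, c5}.
Reachable from c3: {c1, c16, c2, c3, c5, c7}.
Only in c13's history (ahead): {c13} — 1.
Only in c3's history (behind): {c2, c3, c7} — 3.

1 ahead, 3 behind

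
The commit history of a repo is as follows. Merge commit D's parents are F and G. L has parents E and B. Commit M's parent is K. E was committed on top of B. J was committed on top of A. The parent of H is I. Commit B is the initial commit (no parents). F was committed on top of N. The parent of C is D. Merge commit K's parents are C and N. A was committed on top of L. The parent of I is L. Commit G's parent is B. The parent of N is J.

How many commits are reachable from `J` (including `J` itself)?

5

Walking parent pointers from J: reachable set = {A, B, E, J, L}.
That is 5 commits.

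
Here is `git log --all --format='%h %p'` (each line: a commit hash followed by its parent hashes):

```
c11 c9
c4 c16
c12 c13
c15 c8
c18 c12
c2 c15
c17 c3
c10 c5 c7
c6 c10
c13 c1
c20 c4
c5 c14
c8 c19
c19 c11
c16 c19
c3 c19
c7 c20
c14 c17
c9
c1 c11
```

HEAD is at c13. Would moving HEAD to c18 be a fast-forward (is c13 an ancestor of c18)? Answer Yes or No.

Yes

A fast-forward from c13 to c18 is possible iff c13 is an ancestor of c18.
Ancestors of c18: {c1, c11, c12, c13, c18, c9}.
c13 is among them, so fast-forward is possible.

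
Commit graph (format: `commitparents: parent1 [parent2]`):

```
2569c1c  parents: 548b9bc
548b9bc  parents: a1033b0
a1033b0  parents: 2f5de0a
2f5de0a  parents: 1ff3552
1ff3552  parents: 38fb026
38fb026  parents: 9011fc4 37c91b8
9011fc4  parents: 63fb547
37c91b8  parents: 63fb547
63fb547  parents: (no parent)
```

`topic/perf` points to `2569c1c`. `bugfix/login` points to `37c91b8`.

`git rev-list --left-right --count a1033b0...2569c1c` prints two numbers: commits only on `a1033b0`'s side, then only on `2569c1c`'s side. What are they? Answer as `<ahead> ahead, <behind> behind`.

Reachable from a1033b0: {1ff3552, 2f5de0a, 37c91b8, 38fb026, 63fb547, 9011fc4, a1033b0}.
Reachable from 2569c1c: {1ff3552, 2569c1c, 2f5de0a, 37c91b8, 38fb026, 548b9bc, 63fb547, 9011fc4, a1033b0}.
Only in a1033b0's history (ahead): {} — 0.
Only in 2569c1c's history (behind): {2569c1c, 548b9bc} — 2.

0 ahead, 2 behind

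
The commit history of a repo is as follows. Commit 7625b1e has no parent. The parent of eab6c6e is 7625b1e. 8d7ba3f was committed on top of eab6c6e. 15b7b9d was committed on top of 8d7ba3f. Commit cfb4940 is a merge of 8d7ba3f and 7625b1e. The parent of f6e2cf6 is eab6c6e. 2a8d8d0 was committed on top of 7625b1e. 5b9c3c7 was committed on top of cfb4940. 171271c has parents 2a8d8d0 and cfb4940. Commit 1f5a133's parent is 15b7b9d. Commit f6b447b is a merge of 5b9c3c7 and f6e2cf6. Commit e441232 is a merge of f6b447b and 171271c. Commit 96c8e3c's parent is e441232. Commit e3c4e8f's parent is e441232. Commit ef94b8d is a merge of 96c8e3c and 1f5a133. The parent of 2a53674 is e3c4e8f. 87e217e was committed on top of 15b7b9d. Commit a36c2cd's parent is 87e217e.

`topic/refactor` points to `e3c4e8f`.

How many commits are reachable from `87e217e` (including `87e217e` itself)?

Walking parent pointers from 87e217e: reachable set = {15b7b9d, 7625b1e, 87e217e, 8d7ba3f, eab6c6e}.
That is 5 commits.

5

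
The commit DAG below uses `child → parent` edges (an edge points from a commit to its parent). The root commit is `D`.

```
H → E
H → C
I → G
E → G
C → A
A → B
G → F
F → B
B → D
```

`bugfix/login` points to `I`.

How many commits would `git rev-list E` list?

5

Walking parent pointers from E: reachable set = {B, D, E, F, G}.
That is 5 commits.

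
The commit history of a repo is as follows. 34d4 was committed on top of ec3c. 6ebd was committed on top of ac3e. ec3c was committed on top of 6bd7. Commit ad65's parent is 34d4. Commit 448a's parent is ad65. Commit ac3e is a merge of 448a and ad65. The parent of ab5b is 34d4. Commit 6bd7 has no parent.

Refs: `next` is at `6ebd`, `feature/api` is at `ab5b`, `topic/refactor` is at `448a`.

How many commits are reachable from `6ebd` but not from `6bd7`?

Reachable from 6ebd: {34d4, 448a, 6bd7, 6ebd, ac3e, ad65, ec3c}.
Reachable from 6bd7: {6bd7}.
In 6ebd's history but not 6bd7's: {34d4, 448a, 6ebd, ac3e, ad65, ec3c} — 6 commits.

6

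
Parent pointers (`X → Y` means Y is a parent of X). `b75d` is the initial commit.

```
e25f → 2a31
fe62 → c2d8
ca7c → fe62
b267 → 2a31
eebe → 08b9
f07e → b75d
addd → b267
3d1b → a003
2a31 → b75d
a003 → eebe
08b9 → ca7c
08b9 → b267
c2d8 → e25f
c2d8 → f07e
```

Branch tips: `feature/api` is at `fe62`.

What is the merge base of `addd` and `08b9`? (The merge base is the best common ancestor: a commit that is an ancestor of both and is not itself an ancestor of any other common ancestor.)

Ancestors of addd: {2a31, addd, b267, b75d}.
Ancestors of 08b9: {08b9, 2a31, b267, b75d, c2d8, ca7c, e25f, f07e, fe62}.
Common ancestors: {2a31, b267, b75d}.
Among these, b267 is not an ancestor of any other common ancestor — it is the merge base.

b267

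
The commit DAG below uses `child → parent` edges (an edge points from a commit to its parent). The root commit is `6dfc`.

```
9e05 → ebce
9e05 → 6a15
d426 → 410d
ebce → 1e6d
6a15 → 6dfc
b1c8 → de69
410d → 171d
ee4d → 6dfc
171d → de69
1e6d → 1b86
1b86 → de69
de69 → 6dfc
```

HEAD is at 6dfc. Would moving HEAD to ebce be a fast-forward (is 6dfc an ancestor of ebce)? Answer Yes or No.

Yes

A fast-forward from 6dfc to ebce is possible iff 6dfc is an ancestor of ebce.
Ancestors of ebce: {1b86, 1e6d, 6dfc, de69, ebce}.
6dfc is among them, so fast-forward is possible.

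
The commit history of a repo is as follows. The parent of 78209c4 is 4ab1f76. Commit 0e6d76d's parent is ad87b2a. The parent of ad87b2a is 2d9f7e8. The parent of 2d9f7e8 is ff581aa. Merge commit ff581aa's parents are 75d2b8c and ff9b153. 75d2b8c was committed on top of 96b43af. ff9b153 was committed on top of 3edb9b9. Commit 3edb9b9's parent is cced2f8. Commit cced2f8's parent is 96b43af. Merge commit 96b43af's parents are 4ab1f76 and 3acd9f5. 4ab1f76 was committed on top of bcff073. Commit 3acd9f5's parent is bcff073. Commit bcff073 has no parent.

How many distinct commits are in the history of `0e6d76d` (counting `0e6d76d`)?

Walking parent pointers from 0e6d76d: reachable set = {0e6d76d, 2d9f7e8, 3acd9f5, 3edb9b9, 4ab1f76, 75d2b8c, 96b43af, ad87b2a, bcff073, cced2f8, ff581aa, ff9b153}.
That is 12 commits.

12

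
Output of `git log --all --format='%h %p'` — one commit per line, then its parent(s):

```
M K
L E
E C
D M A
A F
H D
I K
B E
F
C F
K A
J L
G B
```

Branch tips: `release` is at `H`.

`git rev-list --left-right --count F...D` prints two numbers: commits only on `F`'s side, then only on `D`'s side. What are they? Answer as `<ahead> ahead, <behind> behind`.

0 ahead, 4 behind

Reachable from F: {F}.
Reachable from D: {A, D, F, K, M}.
Only in F's history (ahead): {} — 0.
Only in D's history (behind): {A, D, K, M} — 4.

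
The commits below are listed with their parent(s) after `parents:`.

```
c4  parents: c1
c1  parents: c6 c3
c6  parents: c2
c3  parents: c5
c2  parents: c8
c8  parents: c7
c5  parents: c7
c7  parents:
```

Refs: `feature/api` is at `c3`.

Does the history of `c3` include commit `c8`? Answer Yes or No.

Ancestors of c3: {c3, c5, c7}.
c8 is not in that set, so it is not an ancestor of c3.

No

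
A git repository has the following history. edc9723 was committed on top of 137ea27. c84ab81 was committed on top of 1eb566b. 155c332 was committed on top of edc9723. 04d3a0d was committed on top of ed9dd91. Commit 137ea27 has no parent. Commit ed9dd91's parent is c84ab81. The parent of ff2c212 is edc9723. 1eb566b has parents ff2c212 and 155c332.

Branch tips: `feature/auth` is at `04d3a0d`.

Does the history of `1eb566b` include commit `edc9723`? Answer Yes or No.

Yes

Ancestors of 1eb566b (commits reachable by following parents): {137ea27, 155c332, 1eb566b, edc9723, ff2c212}.
edc9723 is in that set, so it is an ancestor of 1eb566b.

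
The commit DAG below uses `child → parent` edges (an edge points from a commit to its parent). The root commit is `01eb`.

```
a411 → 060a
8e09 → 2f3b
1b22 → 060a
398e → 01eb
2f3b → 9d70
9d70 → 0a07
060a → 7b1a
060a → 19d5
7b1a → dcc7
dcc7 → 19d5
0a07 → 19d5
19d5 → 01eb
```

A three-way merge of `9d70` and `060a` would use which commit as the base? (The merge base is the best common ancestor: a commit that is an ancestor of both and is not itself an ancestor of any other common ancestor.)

19d5

Ancestors of 9d70: {01eb, 0a07, 19d5, 9d70}.
Ancestors of 060a: {01eb, 060a, 19d5, 7b1a, dcc7}.
Common ancestors: {01eb, 19d5}.
Among these, 19d5 is not an ancestor of any other common ancestor — it is the merge base.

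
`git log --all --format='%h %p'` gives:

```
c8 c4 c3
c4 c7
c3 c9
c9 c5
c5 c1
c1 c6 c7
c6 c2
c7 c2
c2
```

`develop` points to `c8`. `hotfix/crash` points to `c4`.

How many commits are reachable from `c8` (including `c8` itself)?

Walking parent pointers from c8: reachable set = {c1, c2, c3, c4, c5, c6, c7, c8, c9}.
That is 9 commits.

9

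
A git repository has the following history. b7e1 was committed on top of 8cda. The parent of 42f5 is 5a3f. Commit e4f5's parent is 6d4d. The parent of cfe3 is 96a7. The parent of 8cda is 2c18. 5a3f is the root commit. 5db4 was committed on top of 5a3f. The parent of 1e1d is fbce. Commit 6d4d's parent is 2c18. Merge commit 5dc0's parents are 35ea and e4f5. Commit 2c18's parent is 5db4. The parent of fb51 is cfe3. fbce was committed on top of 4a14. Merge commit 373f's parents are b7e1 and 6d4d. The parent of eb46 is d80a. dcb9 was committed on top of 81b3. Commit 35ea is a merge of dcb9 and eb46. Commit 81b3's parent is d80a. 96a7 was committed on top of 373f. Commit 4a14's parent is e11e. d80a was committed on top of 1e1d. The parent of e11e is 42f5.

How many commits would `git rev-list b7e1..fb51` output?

Reachable from fb51: {2c18, 373f, 5a3f, 5db4, 6d4d, 8cda, 96a7, b7e1, cfe3, fb51}.
Reachable from b7e1: {2c18, 5a3f, 5db4, 8cda, b7e1}.
In fb51's history but not b7e1's: {373f, 6d4d, 96a7, cfe3, fb51} — 5 commits.

5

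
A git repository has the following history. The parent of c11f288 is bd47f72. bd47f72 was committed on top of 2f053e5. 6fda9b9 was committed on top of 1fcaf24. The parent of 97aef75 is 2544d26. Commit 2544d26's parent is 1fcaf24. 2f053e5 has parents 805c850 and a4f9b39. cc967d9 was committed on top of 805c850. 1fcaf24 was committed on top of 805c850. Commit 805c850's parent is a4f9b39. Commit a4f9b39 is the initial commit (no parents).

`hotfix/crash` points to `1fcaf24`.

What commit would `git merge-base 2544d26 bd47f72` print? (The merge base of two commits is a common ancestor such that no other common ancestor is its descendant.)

805c850

Ancestors of 2544d26: {1fcaf24, 2544d26, 805c850, a4f9b39}.
Ancestors of bd47f72: {2f053e5, 805c850, a4f9b39, bd47f72}.
Common ancestors: {805c850, a4f9b39}.
Among these, 805c850 is not an ancestor of any other common ancestor — it is the merge base.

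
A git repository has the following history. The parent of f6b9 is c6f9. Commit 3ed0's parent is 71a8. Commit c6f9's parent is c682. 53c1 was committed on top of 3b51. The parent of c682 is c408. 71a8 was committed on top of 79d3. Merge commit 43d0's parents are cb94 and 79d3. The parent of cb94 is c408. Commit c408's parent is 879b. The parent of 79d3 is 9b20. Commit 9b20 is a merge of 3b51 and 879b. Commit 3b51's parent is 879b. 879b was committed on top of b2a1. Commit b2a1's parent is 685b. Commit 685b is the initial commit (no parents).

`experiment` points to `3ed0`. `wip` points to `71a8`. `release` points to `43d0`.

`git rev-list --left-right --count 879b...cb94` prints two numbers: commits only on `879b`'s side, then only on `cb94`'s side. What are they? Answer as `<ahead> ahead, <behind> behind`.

0 ahead, 2 behind

Reachable from 879b: {685b, 879b, b2a1}.
Reachable from cb94: {685b, 879b, b2a1, c408, cb94}.
Only in 879b's history (ahead): {} — 0.
Only in cb94's history (behind): {c408, cb94} — 2.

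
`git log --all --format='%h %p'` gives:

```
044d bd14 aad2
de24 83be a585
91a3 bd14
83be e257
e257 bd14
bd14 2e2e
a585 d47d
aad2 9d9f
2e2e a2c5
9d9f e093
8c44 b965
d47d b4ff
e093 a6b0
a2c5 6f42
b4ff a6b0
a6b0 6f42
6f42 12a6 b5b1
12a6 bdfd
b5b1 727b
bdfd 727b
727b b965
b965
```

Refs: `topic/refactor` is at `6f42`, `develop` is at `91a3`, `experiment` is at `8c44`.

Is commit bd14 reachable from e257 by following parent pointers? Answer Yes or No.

Ancestors of e257 (commits reachable by following parents): {12a6, 2e2e, 6f42, 727b, a2c5, b5b1, b965, bd14, bdfd, e257}.
bd14 is in that set, so it is an ancestor of e257.

Yes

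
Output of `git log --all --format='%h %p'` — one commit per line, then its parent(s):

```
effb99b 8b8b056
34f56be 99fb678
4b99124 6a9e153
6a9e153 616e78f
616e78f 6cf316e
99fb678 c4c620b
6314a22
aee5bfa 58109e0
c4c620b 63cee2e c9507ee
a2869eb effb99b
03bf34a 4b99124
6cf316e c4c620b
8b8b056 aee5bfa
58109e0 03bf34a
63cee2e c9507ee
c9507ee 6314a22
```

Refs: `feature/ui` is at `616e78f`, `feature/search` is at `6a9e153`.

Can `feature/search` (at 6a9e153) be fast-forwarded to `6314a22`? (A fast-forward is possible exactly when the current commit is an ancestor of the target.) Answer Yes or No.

A fast-forward from 6a9e153 to 6314a22 is possible iff 6a9e153 is an ancestor of 6314a22.
Ancestors of 6314a22: {6314a22}.
6a9e153 is not among them, so fast-forward is not possible.

No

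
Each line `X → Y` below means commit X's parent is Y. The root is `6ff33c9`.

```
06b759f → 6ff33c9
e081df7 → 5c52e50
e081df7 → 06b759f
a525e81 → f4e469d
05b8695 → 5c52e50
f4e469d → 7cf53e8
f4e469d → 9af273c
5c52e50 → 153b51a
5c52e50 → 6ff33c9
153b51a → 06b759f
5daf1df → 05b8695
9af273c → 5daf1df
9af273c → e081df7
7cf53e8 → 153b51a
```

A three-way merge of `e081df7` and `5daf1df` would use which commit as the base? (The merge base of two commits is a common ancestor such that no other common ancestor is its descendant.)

5c52e50

Ancestors of e081df7: {06b759f, 153b51a, 5c52e50, 6ff33c9, e081df7}.
Ancestors of 5daf1df: {05b8695, 06b759f, 153b51a, 5c52e50, 5daf1df, 6ff33c9}.
Common ancestors: {06b759f, 153b51a, 5c52e50, 6ff33c9}.
Among these, 5c52e50 is not an ancestor of any other common ancestor — it is the merge base.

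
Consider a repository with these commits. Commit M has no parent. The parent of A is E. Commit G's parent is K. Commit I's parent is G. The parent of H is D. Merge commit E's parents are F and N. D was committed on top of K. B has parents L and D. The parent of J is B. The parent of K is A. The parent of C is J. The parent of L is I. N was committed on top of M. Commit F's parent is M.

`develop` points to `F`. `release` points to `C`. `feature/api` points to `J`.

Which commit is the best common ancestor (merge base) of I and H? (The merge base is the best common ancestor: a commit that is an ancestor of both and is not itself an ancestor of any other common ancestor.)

Ancestors of I: {A, E, F, G, I, K, M, N}.
Ancestors of H: {A, D, E, F, H, K, M, N}.
Common ancestors: {A, E, F, K, M, N}.
Among these, K is not an ancestor of any other common ancestor — it is the merge base.

K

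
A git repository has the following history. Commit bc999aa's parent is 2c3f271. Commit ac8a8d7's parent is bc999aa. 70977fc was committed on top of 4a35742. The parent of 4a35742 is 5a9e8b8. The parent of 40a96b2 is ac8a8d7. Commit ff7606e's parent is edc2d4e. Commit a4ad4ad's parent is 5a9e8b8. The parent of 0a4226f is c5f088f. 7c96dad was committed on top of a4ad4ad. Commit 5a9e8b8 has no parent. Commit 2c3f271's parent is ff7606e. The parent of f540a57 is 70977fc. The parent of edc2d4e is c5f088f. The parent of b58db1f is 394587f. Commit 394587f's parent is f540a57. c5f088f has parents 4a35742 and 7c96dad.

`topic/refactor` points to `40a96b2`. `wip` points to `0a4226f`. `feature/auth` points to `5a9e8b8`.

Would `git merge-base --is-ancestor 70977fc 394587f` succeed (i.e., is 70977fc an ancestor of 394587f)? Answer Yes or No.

Ancestors of 394587f (commits reachable by following parents): {394587f, 4a35742, 5a9e8b8, 70977fc, f540a57}.
70977fc is in that set, so it is an ancestor of 394587f.

Yes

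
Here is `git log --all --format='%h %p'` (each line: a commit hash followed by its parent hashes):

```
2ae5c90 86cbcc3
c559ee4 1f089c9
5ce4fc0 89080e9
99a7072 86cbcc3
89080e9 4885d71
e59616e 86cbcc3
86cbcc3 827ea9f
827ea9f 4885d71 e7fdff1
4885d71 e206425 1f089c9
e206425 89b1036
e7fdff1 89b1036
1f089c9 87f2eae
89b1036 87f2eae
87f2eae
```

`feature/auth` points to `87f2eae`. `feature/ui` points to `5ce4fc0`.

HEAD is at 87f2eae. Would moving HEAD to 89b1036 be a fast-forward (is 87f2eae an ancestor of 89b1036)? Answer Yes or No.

A fast-forward from 87f2eae to 89b1036 is possible iff 87f2eae is an ancestor of 89b1036.
Ancestors of 89b1036: {87f2eae, 89b1036}.
87f2eae is among them, so fast-forward is possible.

Yes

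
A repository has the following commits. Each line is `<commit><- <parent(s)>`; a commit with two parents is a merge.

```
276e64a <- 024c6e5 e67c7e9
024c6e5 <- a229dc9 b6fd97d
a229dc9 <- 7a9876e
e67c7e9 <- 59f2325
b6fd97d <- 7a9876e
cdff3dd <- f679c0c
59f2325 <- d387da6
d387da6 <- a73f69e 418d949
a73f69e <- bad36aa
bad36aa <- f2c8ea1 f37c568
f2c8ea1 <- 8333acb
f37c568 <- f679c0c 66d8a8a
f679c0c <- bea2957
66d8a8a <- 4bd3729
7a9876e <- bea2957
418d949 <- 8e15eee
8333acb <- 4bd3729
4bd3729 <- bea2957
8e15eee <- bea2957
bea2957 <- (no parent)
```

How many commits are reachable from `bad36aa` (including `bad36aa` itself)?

Walking parent pointers from bad36aa: reachable set = {4bd3729, 66d8a8a, 8333acb, bad36aa, bea2957, f2c8ea1, f37c568, f679c0c}.
That is 8 commits.

8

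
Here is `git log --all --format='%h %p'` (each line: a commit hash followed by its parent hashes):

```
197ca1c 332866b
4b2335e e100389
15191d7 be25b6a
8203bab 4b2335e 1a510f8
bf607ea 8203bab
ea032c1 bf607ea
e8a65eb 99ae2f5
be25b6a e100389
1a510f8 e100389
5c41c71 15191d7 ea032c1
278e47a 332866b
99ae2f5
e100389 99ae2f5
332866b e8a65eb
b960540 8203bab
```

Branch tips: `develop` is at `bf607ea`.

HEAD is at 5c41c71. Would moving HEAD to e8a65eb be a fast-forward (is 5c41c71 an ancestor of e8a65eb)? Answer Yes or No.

A fast-forward from 5c41c71 to e8a65eb is possible iff 5c41c71 is an ancestor of e8a65eb.
Ancestors of e8a65eb: {99ae2f5, e8a65eb}.
5c41c71 is not among them, so fast-forward is not possible.

No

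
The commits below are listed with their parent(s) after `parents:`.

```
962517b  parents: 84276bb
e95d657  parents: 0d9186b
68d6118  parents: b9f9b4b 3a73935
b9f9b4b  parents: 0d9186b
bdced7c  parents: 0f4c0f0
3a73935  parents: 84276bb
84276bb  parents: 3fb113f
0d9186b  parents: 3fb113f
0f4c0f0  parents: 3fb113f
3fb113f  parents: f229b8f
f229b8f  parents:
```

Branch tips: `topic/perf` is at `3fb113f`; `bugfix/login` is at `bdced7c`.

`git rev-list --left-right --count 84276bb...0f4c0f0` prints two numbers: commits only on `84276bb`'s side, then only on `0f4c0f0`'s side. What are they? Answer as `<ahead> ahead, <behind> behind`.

1 ahead, 1 behind

Reachable from 84276bb: {3fb113f, 84276bb, f229b8f}.
Reachable from 0f4c0f0: {0f4c0f0, 3fb113f, f229b8f}.
Only in 84276bb's history (ahead): {84276bb} — 1.
Only in 0f4c0f0's history (behind): {0f4c0f0} — 1.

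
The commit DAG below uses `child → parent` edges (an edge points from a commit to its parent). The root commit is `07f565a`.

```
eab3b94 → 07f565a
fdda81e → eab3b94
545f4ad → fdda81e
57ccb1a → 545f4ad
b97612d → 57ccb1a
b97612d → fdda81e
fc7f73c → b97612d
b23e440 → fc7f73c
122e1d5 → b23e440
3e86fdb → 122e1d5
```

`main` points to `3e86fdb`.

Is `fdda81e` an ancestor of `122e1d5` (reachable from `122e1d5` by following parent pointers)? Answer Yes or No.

Ancestors of 122e1d5 (commits reachable by following parents): {07f565a, 122e1d5, 545f4ad, 57ccb1a, b23e440, b97612d, eab3b94, fc7f73c, fdda81e}.
fdda81e is in that set, so it is an ancestor of 122e1d5.

Yes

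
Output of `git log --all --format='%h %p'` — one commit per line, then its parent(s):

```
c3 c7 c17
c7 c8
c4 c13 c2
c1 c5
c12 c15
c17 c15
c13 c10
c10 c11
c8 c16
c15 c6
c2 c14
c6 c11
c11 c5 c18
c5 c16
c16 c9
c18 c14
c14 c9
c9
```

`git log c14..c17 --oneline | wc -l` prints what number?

7

Reachable from c17: {c11, c14, c15, c16, c17, c18, c5, c6, c9}.
Reachable from c14: {c14, c9}.
In c17's history but not c14's: {c11, c15, c16, c17, c18, c5, c6} — 7 commits.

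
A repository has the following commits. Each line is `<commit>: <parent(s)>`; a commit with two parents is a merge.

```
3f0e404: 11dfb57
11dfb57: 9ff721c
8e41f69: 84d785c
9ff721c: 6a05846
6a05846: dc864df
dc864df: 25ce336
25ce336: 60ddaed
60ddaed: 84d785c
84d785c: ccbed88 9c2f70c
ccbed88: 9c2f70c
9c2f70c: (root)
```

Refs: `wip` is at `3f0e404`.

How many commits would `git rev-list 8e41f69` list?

Walking parent pointers from 8e41f69: reachable set = {84d785c, 8e41f69, 9c2f70c, ccbed88}.
That is 4 commits.

4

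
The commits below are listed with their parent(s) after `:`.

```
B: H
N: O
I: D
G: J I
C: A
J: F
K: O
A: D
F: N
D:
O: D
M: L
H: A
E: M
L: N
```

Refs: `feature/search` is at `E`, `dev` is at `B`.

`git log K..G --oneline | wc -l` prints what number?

5

Reachable from G: {D, F, G, I, J, N, O}.
Reachable from K: {D, K, O}.
In G's history but not K's: {F, G, I, J, N} — 5 commits.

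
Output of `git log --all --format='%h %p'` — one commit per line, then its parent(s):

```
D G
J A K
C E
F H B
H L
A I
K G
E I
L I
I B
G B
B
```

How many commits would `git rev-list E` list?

3

Walking parent pointers from E: reachable set = {B, E, I}.
That is 3 commits.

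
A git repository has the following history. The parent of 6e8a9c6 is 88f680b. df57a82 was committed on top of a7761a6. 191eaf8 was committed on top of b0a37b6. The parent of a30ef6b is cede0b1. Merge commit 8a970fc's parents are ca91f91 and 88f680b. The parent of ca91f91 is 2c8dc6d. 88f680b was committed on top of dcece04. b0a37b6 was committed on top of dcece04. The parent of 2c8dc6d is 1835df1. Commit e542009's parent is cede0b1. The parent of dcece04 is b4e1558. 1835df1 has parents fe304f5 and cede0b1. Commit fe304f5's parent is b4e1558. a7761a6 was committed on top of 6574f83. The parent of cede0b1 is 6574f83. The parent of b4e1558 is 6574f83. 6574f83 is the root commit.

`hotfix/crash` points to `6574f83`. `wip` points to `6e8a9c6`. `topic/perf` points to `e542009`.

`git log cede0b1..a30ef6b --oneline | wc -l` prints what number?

Reachable from a30ef6b: {6574f83, a30ef6b, cede0b1}.
Reachable from cede0b1: {6574f83, cede0b1}.
In a30ef6b's history but not cede0b1's: {a30ef6b} — 1 commit.

1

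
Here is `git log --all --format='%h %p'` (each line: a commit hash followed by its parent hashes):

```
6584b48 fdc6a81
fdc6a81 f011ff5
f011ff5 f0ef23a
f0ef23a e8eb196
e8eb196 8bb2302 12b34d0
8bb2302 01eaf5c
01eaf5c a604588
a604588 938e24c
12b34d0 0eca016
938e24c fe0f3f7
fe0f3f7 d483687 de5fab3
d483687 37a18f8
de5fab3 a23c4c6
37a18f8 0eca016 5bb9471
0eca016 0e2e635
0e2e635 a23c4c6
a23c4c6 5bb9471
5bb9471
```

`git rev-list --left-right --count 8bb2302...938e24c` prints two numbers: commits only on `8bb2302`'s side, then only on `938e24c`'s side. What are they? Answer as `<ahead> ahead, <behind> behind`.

3 ahead, 0 behind

Reachable from 8bb2302: {01eaf5c, 0e2e635, 0eca016, 37a18f8, 5bb9471, 8bb2302, 938e24c, a23c4c6, a604588, d483687, de5fab3, fe0f3f7}.
Reachable from 938e24c: {0e2e635, 0eca016, 37a18f8, 5bb9471, 938e24c, a23c4c6, d483687, de5fab3, fe0f3f7}.
Only in 8bb2302's history (ahead): {01eaf5c, 8bb2302, a604588} — 3.
Only in 938e24c's history (behind): {} — 0.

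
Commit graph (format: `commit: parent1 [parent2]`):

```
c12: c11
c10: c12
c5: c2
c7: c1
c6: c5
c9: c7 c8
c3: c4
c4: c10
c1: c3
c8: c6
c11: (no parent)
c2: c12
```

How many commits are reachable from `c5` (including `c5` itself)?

Walking parent pointers from c5: reachable set = {c11, c12, c2, c5}.
That is 4 commits.

4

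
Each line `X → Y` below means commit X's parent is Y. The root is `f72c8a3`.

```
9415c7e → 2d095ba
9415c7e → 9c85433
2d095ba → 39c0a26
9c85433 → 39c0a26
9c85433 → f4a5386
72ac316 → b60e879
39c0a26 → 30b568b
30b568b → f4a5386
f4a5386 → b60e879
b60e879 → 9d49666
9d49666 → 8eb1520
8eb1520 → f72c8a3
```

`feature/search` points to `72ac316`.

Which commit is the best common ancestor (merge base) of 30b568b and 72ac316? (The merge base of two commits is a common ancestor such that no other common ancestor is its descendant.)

b60e879

Ancestors of 30b568b: {30b568b, 8eb1520, 9d49666, b60e879, f4a5386, f72c8a3}.
Ancestors of 72ac316: {72ac316, 8eb1520, 9d49666, b60e879, f72c8a3}.
Common ancestors: {8eb1520, 9d49666, b60e879, f72c8a3}.
Among these, b60e879 is not an ancestor of any other common ancestor — it is the merge base.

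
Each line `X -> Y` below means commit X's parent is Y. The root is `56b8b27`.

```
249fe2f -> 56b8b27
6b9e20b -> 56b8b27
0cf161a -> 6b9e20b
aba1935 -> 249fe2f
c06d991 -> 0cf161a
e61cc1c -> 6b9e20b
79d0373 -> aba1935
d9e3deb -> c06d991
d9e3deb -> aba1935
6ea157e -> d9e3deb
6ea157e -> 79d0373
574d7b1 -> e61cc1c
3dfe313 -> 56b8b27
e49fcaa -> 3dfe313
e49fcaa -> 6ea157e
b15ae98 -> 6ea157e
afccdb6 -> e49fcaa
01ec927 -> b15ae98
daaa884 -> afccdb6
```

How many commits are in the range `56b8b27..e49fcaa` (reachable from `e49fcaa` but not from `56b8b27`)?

10

Reachable from e49fcaa: {0cf161a, 249fe2f, 3dfe313, 56b8b27, 6b9e20b, 6ea157e, 79d0373, aba1935, c06d991, d9e3deb, e49fcaa}.
Reachable from 56b8b27: {56b8b27}.
In e49fcaa's history but not 56b8b27's: {0cf161a, 249fe2f, 3dfe313, 6b9e20b, 6ea157e, 79d0373, aba1935, c06d991, d9e3deb, e49fcaa} — 10 commits.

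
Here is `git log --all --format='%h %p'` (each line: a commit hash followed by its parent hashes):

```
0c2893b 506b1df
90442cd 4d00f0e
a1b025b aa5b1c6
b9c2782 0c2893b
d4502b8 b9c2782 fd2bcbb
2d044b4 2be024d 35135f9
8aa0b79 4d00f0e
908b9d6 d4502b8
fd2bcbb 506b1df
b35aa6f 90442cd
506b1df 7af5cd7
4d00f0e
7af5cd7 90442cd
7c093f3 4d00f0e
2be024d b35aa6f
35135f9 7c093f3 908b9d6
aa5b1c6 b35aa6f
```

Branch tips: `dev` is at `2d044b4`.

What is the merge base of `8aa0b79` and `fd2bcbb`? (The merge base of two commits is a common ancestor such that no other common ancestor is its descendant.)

Ancestors of 8aa0b79: {4d00f0e, 8aa0b79}.
Ancestors of fd2bcbb: {4d00f0e, 506b1df, 7af5cd7, 90442cd, fd2bcbb}.
Common ancestors: {4d00f0e}.
The only common ancestor is 4d00f0e, so it is the merge base.

4d00f0e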